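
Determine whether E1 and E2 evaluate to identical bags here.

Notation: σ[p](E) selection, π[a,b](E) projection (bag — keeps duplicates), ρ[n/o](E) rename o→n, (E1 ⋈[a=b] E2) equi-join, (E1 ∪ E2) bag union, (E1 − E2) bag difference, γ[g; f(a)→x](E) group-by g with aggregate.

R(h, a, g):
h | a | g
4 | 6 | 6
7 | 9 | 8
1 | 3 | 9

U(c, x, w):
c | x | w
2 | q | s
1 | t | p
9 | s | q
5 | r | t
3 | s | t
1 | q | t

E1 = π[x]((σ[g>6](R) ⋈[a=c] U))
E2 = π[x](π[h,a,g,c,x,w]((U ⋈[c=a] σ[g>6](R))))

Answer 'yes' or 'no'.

E1 per-node cardinality:
  R → 3
  σ[g>6](R) → 2
  U → 6
  (σ[g>6](R) ⋈[a=c] U) → 2
  π[x]((σ[g>6](R) ⋈[a=c] U)) → 2
E2 per-node cardinality:
  U → 6
  R → 3
  σ[g>6](R) → 2
  (U ⋈[c=a] σ[g>6](R)) → 2
  π[h,a,g,c,x,w]((U ⋈[c=a] σ[g>6](R))) → 2
  π[x](π[h,a,g,c,x,w]((U ⋈[c=a] σ[g>6](R)))) → 2

E1 and E2 produce the same multiset:
x
s
s

yes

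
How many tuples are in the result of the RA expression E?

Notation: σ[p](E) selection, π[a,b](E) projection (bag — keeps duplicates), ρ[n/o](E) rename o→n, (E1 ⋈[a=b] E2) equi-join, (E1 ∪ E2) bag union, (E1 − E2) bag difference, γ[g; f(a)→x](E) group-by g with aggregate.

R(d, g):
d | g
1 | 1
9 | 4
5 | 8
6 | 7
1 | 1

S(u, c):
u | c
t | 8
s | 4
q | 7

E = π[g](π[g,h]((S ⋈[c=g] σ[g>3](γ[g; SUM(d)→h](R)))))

Per-node cardinality:
  S → 3
  R → 5
  γ[g; SUM(d)→h](R) → 4
  σ[g>3](γ[g; SUM(d)→h](R)) → 3
  (S ⋈[c=g] σ[g>3](γ[g; SUM(d)→h](R))) → 3
  π[g,h]((S ⋈[c=g] σ[g>3](γ[g; SUM(d)→h](R)))) → 3
  π[g](π[g,h]((S ⋈[c=g] σ[g>3](γ[g; SUM(d)→h](R))))) → 3

|E| = 3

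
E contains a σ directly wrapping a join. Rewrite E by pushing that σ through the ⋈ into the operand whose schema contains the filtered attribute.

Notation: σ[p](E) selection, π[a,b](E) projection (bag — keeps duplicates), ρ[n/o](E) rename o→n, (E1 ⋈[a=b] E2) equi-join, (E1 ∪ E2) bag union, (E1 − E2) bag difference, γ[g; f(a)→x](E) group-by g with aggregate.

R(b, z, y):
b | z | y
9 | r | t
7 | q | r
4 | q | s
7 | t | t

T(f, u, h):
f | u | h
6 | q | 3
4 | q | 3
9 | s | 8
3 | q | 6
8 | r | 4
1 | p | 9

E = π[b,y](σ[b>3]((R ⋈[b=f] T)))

σ filters on b, owned by the left side.
E' = π[b,y]((σ[b>3](R) ⋈[b=f] T))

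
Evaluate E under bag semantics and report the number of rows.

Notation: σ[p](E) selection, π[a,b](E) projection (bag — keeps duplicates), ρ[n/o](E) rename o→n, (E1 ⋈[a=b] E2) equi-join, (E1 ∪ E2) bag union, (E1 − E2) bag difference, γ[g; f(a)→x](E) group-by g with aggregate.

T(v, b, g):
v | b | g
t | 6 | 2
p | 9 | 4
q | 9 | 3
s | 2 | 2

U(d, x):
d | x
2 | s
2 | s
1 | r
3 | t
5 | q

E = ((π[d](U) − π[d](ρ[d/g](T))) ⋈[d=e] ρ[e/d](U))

Stepwise |·|:
  U → 5
  π[d](U) → 5
  T → 4
  ρ[d/g](T) → 4
  π[d](ρ[d/g](T)) → 4
  (π[d](U) − π[d](ρ[d/g](T))) → 2
  U → 5
  ρ[e/d](U) → 5
  ((π[d](U) − π[d](ρ[d/g](T))) ⋈[d=e] ρ[e/d](U)) → 2

|E| = 2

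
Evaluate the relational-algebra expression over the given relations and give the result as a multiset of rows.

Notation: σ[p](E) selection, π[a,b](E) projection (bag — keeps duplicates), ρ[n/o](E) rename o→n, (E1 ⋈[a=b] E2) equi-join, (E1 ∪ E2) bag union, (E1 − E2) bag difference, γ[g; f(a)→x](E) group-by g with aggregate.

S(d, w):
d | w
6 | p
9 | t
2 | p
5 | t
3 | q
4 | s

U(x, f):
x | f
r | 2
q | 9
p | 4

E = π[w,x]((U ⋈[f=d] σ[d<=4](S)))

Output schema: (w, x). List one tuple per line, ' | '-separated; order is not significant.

Row counts bottom-up:
  U → 3
  S → 6
  σ[d<=4](S) → 3
  (U ⋈[f=d] σ[d<=4](S)) → 2
  π[w,x]((U ⋈[f=d] σ[d<=4](S))) → 2

== RESULT ==
w | x
p | r
s | p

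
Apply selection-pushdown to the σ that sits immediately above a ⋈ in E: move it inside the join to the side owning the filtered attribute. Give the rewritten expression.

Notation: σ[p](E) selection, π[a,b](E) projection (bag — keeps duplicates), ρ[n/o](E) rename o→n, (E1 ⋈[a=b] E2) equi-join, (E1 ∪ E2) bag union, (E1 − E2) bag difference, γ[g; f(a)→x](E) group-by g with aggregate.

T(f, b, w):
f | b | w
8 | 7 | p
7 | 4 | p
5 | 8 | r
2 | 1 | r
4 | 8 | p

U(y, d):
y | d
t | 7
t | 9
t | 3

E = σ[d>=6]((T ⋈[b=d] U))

σ filters on d, owned by the right side.
E' = (T ⋈[b=d] σ[d>=6](U))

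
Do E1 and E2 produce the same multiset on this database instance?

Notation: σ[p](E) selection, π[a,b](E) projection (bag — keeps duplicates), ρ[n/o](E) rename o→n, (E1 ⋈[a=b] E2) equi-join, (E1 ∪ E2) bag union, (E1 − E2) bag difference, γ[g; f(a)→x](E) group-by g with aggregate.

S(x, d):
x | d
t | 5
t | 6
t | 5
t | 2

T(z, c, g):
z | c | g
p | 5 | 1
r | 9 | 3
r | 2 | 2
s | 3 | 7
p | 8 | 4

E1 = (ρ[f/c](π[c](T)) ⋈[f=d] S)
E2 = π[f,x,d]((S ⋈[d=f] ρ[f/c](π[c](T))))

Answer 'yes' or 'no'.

E1 stepwise |·|:
  T → 5
  π[c](T) → 5
  ρ[f/c](π[c](T)) → 5
  S → 4
  (ρ[f/c](π[c](T)) ⋈[f=d] S) → 3
E2 stepwise |·|:
  S → 4
  T → 5
  π[c](T) → 5
  ρ[f/c](π[c](T)) → 5
  (S ⋈[d=f] ρ[f/c](π[c](T))) → 3
  π[f,x,d]((S ⋈[d=f] ρ[f/c](π[c](T)))) → 3

E1 and E2 produce the same multiset:
f | x | d
2 | t | 2
5 | t | 5
5 | t | 5

yes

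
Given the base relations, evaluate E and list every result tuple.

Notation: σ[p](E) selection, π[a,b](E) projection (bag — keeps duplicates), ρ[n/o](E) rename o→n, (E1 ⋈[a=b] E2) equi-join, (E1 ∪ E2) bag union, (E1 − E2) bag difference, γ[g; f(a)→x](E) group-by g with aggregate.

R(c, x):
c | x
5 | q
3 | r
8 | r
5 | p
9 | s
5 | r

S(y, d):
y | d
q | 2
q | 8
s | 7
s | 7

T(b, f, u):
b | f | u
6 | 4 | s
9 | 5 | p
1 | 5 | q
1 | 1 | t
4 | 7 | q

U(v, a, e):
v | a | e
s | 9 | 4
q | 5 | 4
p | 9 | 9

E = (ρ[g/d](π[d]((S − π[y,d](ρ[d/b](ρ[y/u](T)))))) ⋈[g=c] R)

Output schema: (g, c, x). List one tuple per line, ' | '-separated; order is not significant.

Per-node cardinality:
  S → 4
  T → 5
  ρ[y/u](T) → 5
  ρ[d/b](ρ[y/u](T)) → 5
  π[y,d](ρ[d/b](ρ[y/u](T))) → 5
  (S − π[y,d](ρ[d/b](ρ[y/u](T)))) → 4
  π[d]((S − π[y,d](ρ[d/b](ρ[y/u](T))))) → 4
  ρ[g/d](π[d]((S − π[y,d](ρ[d/b](ρ[y/u](T)))))) → 4
  R → 6
  (ρ[g/d](π[d]((S − π[y,d](ρ[d/b](ρ[y/u](T)))))) ⋈[g=c] R) → 1

== RESULT ==
g | c | x
8 | 8 | r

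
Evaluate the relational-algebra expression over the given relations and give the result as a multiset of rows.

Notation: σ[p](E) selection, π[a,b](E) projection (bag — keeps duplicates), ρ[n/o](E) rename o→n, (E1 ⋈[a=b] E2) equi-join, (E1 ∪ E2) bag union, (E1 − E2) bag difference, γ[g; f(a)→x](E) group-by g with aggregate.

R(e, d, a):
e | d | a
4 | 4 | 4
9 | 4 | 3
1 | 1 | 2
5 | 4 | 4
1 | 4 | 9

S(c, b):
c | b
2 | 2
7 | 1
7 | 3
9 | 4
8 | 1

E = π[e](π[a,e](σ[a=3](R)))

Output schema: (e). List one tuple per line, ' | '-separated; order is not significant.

Subexpression sizes:
  R → 5
  σ[a=3](R) → 1
  π[a,e](σ[a=3](R)) → 1
  π[e](π[a,e](σ[a=3](R))) → 1

== RESULT ==
e
9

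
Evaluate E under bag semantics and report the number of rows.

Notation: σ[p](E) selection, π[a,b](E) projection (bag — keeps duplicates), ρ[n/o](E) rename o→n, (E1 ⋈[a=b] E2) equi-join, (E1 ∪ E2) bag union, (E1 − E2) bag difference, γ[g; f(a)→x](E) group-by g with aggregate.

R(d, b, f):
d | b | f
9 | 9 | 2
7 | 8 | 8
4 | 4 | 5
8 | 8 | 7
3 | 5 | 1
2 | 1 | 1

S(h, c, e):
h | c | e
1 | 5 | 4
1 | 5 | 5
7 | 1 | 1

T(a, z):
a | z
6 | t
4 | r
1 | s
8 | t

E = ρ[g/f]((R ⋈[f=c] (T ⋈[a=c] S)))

Subexpression sizes:
  R → 6
  T → 4
  S → 3
  (T ⋈[a=c] S) → 1
  (R ⋈[f=c] (T ⋈[a=c] S)) → 2
  ρ[g/f]((R ⋈[f=c] (T ⋈[a=c] S))) → 2

|E| = 2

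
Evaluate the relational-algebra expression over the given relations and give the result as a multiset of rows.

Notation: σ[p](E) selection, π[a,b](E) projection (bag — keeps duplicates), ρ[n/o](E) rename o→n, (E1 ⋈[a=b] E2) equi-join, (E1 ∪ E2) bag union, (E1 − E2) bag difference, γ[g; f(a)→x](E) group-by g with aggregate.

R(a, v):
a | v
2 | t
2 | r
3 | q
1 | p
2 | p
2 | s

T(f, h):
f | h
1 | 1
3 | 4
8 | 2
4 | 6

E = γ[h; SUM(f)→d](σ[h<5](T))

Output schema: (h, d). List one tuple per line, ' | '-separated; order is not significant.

Stepwise |·|:
  T → 4
  σ[h<5](T) → 3
  γ[h; SUM(f)→d](σ[h<5](T)) → 3

== RESULT ==
h | d
1 | 1
2 | 8
4 | 3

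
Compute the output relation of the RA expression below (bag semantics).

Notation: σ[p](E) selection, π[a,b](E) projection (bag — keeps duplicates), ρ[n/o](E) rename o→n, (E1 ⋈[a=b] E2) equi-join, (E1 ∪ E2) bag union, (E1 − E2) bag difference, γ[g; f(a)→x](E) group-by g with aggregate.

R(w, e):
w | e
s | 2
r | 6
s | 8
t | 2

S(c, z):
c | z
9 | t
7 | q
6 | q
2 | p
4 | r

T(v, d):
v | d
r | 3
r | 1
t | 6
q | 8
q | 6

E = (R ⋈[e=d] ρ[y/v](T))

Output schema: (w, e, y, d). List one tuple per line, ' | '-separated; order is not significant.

Row counts bottom-up:
  R → 4
  T → 5
  ρ[y/v](T) → 5
  (R ⋈[e=d] ρ[y/v](T)) → 3

== RESULT ==
w | e | y | d
r | 6 | q | 6
r | 6 | t | 6
s | 8 | q | 8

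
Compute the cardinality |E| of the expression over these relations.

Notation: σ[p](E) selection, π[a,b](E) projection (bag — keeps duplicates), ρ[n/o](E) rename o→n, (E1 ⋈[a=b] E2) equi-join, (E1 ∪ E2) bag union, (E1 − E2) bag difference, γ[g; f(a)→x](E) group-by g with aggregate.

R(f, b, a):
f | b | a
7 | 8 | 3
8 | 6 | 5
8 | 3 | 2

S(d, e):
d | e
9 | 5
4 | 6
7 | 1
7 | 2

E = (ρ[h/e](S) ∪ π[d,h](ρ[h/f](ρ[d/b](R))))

Per-node cardinality:
  S → 4
  ρ[h/e](S) → 4
  R → 3
  ρ[d/b](R) → 3
  ρ[h/f](ρ[d/b](R)) → 3
  π[d,h](ρ[h/f](ρ[d/b](R))) → 3
  (ρ[h/e](S) ∪ π[d,h](ρ[h/f](ρ[d/b](R)))) → 7

|E| = 7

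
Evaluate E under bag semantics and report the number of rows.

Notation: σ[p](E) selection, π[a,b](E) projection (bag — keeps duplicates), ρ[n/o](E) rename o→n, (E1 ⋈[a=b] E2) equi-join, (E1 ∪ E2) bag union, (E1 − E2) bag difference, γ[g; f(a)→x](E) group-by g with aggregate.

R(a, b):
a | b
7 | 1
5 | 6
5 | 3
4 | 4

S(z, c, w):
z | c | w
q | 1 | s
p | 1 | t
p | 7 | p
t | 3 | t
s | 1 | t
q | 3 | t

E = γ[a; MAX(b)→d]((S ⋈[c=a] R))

Stepwise |·|:
  S → 6
  R → 4
  (S ⋈[c=a] R) → 1
  γ[a; MAX(b)→d]((S ⋈[c=a] R)) → 1

|E| = 1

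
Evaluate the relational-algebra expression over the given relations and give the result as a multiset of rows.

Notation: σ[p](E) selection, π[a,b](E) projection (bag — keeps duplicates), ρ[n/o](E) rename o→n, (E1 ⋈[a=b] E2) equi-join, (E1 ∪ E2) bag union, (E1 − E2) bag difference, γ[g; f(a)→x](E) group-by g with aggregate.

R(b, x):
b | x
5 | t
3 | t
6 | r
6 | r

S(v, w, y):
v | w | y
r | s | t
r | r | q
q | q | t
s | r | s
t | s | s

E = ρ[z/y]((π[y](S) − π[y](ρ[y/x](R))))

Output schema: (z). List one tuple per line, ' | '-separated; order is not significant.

Per-node cardinality:
  S → 5
  π[y](S) → 5
  R → 4
  ρ[y/x](R) → 4
  π[y](ρ[y/x](R)) → 4
  (π[y](S) − π[y](ρ[y/x](R))) → 3
  ρ[z/y]((π[y](S) − π[y](ρ[y/x](R)))) → 3

== RESULT ==
z
q
s
s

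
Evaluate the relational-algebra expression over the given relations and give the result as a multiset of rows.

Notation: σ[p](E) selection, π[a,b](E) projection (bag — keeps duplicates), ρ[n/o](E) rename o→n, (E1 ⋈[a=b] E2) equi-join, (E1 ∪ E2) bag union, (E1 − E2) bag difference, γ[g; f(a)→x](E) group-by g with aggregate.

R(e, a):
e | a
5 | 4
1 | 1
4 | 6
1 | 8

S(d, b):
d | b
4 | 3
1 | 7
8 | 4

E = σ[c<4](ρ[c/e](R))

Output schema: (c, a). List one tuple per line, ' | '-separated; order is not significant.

Subexpression sizes:
  R → 4
  ρ[c/e](R) → 4
  σ[c<4](ρ[c/e](R)) → 2

== RESULT ==
c | a
1 | 1
1 | 8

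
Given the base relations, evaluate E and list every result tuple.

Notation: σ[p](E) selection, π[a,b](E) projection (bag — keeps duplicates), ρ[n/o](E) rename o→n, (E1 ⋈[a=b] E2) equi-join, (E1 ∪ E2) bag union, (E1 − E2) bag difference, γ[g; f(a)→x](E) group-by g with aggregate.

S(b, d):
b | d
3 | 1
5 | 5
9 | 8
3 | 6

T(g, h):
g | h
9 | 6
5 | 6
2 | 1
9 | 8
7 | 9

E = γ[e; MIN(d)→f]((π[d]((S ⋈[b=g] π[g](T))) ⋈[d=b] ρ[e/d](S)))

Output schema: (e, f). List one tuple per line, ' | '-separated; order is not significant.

Stepwise |·|:
  S → 4
  T → 5
  π[g](T) → 5
  (S ⋈[b=g] π[g](T)) → 3
  π[d]((S ⋈[b=g] π[g](T))) → 3
  S → 4
  ρ[e/d](S) → 4
  (π[d]((S ⋈[b=g] π[g](T))) ⋈[d=b] ρ[e/d](S)) → 1
  γ[e; MIN(d)→f]((π[d]((S ⋈[b=g] π[g](T))) ⋈[d=b] ρ[e/d](S))) → 1

== RESULT ==
e | f
5 | 5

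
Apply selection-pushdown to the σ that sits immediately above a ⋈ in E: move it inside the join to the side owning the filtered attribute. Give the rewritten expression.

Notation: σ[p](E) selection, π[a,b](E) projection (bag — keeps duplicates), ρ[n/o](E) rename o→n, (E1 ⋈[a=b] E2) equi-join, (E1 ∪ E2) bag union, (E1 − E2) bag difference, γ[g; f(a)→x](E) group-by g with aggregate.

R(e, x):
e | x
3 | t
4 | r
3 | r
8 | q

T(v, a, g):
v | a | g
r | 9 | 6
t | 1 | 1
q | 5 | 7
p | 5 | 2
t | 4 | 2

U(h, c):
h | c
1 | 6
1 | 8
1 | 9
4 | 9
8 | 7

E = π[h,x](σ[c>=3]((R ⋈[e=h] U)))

σ filters on c, owned by the right side.
E' = π[h,x]((R ⋈[e=h] σ[c>=3](U)))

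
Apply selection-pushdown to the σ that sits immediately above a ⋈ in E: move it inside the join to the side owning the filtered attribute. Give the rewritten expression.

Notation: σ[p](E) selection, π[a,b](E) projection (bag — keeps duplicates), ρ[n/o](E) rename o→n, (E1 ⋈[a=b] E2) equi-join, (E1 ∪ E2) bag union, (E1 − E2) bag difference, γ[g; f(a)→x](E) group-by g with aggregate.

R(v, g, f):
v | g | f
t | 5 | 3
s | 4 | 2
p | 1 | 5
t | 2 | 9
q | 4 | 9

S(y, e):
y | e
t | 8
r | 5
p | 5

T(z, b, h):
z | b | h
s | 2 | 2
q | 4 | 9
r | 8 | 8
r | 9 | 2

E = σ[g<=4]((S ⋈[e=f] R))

σ filters on g, owned by the right side.
E' = (S ⋈[e=f] σ[g<=4](R))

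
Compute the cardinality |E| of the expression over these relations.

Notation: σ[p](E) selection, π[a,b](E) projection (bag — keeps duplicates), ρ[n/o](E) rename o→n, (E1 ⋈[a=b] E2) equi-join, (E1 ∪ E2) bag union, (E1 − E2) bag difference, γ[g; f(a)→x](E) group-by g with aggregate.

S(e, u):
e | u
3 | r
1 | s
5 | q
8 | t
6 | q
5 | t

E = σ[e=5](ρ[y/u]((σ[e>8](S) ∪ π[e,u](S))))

Stepwise |·|:
  S → 6
  σ[e>8](S) → 0
  S → 6
  π[e,u](S) → 6
  (σ[e>8](S) ∪ π[e,u](S)) → 6
  ρ[y/u]((σ[e>8](S) ∪ π[e,u](S))) → 6
  σ[e=5](ρ[y/u]((σ[e>8](S) ∪ π[e,u](S)))) → 2

|E| = 2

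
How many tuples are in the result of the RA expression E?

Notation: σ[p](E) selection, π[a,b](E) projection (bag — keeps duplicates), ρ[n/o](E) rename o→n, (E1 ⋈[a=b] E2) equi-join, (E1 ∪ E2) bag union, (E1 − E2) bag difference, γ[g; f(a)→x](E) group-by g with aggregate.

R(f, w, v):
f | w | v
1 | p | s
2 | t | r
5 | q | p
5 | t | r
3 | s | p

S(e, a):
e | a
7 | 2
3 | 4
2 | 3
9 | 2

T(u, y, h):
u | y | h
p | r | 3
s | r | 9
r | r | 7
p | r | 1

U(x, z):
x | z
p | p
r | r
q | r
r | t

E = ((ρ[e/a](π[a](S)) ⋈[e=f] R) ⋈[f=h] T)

Row counts bottom-up:
  S → 4
  π[a](S) → 4
  ρ[e/a](π[a](S)) → 4
  R → 5
  (ρ[e/a](π[a](S)) ⋈[e=f] R) → 3
  T → 4
  ((ρ[e/a](π[a](S)) ⋈[e=f] R) ⋈[f=h] T) → 1

|E| = 1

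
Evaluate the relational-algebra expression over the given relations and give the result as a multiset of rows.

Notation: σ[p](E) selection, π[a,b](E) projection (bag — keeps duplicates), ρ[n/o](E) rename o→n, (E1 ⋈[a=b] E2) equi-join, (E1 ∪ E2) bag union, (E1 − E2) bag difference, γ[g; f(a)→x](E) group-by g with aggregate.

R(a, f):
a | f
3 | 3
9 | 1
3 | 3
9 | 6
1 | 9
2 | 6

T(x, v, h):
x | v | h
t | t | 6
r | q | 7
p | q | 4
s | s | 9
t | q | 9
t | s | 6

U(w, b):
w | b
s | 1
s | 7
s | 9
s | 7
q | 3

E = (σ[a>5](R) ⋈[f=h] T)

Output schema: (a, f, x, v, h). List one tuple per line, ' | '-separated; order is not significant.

Stepwise |·|:
  R → 6
  σ[a>5](R) → 2
  T → 6
  (σ[a>5](R) ⋈[f=h] T) → 2

== RESULT ==
a | f | x | v | h
9 | 6 | t | s | 6
9 | 6 | t | t | 6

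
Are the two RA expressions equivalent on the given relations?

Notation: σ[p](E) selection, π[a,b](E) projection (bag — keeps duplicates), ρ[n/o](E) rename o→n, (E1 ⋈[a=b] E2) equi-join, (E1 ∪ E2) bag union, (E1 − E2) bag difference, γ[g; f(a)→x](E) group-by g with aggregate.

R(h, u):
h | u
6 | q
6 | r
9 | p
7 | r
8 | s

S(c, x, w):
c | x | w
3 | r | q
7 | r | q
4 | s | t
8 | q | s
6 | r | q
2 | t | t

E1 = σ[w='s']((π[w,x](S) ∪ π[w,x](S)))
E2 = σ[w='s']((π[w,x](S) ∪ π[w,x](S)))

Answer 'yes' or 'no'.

E1 per-node cardinality:
  S → 6
  π[w,x](S) → 6
  S → 6
  π[w,x](S) → 6
  (π[w,x](S) ∪ π[w,x](S)) → 12
  σ[w='s']((π[w,x](S) ∪ π[w,x](S))) → 2
E2 per-node cardinality:
  S → 6
  π[w,x](S) → 6
  S → 6
  π[w,x](S) → 6
  (π[w,x](S) ∪ π[w,x](S)) → 12
  σ[w='s']((π[w,x](S) ∪ π[w,x](S))) → 2

E1 and E2 produce the same multiset:
w | x
s | q
s | q

yes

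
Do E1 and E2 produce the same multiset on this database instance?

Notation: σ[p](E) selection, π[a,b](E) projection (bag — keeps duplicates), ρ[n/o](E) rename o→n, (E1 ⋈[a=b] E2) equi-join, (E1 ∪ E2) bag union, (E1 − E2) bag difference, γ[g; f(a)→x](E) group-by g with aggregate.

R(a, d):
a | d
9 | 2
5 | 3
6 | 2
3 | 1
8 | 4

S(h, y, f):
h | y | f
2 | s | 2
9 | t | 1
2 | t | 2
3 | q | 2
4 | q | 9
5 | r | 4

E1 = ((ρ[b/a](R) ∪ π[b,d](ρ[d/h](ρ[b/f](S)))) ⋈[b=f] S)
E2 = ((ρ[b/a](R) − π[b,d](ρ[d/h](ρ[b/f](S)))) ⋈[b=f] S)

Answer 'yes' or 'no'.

E1 row counts bottom-up:
  R → 5
  ρ[b/a](R) → 5
  S → 6
  ρ[b/f](S) → 6
  ρ[d/h](ρ[b/f](S)) → 6
  π[b,d](ρ[d/h](ρ[b/f](S))) → 6
  (ρ[b/a](R) ∪ π[b,d](ρ[d/h](ρ[b/f](S)))) → 11
  S → 6
  ((ρ[b/a](R) ∪ π[b,d](ρ[d/h](ρ[b/f](S)))) ⋈[b=f] S) → 13
E2 row counts bottom-up:
  R → 5
  ρ[b/a](R) → 5
  S → 6
  ρ[b/f](S) → 6
  ρ[d/h](ρ[b/f](S)) → 6
  π[b,d](ρ[d/h](ρ[b/f](S))) → 6
  (ρ[b/a](R) − π[b,d](ρ[d/h](ρ[b/f](S)))) → 5
  S → 6
  ((ρ[b/a](R) − π[b,d](ρ[d/h](ρ[b/f](S)))) ⋈[b=f] S) → 1

E1 result:
b | d | h | y | f
1 | 9 | 9 | t | 1
2 | 2 | 2 | s | 2
2 | 2 | 2 | s | 2
2 | 2 | 2 | t | 2
2 | 2 | 2 | t | 2
2 | 2 | 3 | q | 2
2 | 2 | 3 | q | 2
2 | 3 | 2 | s | 2
2 | 3 | 2 | t | 2
2 | 3 | 3 | q | 2
4 | 5 | 5 | r | 4
9 | 2 | 4 | q | 9
9 | 4 | 4 | q | 9
E2 result:
b | d | h | y | f
9 | 2 | 4 | q | 9
Witness: (2, 3, 2, 's', 2) appears 1× in E1 but 0× in E2.

no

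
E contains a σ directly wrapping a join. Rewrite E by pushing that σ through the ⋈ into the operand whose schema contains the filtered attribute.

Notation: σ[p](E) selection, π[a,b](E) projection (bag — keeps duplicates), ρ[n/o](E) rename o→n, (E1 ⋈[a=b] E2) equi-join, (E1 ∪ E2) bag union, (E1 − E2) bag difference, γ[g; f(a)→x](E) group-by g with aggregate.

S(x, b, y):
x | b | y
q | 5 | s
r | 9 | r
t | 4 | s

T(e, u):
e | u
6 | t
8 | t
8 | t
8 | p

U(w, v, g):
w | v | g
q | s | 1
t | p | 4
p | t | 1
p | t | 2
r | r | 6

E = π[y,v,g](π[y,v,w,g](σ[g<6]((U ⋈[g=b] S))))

σ filters on g, owned by the left side.
E' = π[y,v,g](π[y,v,w,g]((σ[g<6](U) ⋈[g=b] S)))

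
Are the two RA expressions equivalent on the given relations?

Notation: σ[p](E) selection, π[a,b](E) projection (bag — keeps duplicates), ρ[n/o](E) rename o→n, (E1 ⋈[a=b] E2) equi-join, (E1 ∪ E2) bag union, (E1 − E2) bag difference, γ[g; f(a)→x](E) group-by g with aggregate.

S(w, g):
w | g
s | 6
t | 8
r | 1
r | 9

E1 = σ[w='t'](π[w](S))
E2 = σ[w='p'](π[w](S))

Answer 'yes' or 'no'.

E1 subexpression sizes:
  S → 4
  π[w](S) → 4
  σ[w='t'](π[w](S)) → 1
E2 subexpression sizes:
  S → 4
  π[w](S) → 4
  σ[w='p'](π[w](S)) → 0

E1 result:
w
t
E2 result:
w
(0 rows)
Witness: ('t',) appears 1× in E1 but 0× in E2.

no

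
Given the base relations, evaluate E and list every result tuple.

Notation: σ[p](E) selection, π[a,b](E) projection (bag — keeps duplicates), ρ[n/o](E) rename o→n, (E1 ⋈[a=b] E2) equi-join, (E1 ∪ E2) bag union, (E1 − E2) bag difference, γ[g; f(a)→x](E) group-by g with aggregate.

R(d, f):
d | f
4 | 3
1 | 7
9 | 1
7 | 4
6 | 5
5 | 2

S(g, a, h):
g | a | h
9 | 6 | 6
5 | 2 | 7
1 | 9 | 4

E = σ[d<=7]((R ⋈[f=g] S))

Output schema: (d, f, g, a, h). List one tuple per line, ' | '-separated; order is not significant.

Row counts bottom-up:
  R → 6
  S → 3
  (R ⋈[f=g] S) → 2
  σ[d<=7]((R ⋈[f=g] S)) → 1

== RESULT ==
d | f | g | a | h
6 | 5 | 5 | 2 | 7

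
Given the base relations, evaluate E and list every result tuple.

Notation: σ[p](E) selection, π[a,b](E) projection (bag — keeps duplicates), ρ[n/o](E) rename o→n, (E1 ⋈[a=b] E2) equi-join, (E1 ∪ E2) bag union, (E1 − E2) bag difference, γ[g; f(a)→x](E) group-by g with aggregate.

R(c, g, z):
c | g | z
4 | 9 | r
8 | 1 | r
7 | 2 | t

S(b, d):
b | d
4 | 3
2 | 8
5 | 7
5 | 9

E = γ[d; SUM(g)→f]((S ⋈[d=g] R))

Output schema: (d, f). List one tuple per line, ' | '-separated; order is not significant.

Row counts bottom-up:
  S → 4
  R → 3
  (S ⋈[d=g] R) → 1
  γ[d; SUM(g)→f]((S ⋈[d=g] R)) → 1

== RESULT ==
d | f
9 | 9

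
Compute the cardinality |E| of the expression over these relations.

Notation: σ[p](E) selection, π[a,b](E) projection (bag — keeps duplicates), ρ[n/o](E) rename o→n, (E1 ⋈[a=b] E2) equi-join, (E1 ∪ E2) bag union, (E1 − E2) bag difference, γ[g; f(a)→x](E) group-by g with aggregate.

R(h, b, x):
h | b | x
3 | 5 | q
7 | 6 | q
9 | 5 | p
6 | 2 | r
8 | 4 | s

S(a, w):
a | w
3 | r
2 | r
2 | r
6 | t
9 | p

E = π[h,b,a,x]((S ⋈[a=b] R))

Subexpression sizes:
  S → 5
  R → 5
  (S ⋈[a=b] R) → 3
  π[h,b,a,x]((S ⋈[a=b] R)) → 3

|E| = 3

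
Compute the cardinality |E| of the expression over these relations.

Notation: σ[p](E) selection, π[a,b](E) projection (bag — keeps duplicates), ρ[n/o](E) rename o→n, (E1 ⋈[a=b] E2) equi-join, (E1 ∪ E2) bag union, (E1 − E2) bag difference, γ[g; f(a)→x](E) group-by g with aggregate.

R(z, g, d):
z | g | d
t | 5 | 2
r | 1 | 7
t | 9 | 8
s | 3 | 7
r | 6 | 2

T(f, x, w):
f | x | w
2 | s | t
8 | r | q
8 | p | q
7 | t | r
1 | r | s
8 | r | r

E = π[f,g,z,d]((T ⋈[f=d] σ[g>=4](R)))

Stepwise |·|:
  T → 6
  R → 5
  σ[g>=4](R) → 3
  (T ⋈[f=d] σ[g>=4](R)) → 5
  π[f,g,z,d]((T ⋈[f=d] σ[g>=4](R))) → 5

|E| = 5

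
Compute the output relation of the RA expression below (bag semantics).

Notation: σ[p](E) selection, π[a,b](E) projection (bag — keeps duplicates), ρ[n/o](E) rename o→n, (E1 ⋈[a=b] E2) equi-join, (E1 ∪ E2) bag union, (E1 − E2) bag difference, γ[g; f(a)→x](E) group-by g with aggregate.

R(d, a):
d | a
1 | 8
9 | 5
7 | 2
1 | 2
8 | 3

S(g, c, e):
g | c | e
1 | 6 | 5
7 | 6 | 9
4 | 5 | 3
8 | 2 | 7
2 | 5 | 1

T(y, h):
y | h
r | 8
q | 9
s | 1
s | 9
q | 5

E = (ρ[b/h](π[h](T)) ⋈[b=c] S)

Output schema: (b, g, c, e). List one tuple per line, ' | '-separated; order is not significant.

Subexpression sizes:
  T → 5
  π[h](T) → 5
  ρ[b/h](π[h](T)) → 5
  S → 5
  (ρ[b/h](π[h](T)) ⋈[b=c] S) → 2

== RESULT ==
b | g | c | e
5 | 2 | 5 | 1
5 | 4 | 5 | 3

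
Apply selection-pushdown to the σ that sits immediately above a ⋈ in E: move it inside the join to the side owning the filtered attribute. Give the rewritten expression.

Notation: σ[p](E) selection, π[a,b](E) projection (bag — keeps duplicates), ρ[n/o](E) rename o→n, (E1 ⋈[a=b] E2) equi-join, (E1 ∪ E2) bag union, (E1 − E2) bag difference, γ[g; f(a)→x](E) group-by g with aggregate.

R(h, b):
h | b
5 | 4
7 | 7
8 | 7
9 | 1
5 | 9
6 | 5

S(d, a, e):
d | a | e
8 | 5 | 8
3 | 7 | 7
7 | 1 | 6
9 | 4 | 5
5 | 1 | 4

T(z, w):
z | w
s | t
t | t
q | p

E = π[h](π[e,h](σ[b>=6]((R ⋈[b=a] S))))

σ filters on b, owned by the left side.
E' = π[h](π[e,h]((σ[b>=6](R) ⋈[b=a] S)))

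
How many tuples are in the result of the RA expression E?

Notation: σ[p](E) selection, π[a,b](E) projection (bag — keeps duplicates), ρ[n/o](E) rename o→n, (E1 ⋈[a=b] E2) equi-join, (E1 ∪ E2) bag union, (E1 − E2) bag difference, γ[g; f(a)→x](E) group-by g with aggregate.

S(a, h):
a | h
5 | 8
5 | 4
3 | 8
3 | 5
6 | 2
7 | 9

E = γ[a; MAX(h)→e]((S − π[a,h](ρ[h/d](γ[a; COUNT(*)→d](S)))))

Subexpression sizes:
  S → 6
  S → 6
  γ[a; COUNT(*)→d](S) → 4
  ρ[h/d](γ[a; COUNT(*)→d](S)) → 4
  π[a,h](ρ[h/d](γ[a; COUNT(*)→d](S))) → 4
  (S − π[a,h](ρ[h/d](γ[a; COUNT(*)→d](S)))) → 6
  γ[a; MAX(h)→e]((S − π[a,h](ρ[h/d](γ[a; COUNT(*)→d](S))))) → 4

|E| = 4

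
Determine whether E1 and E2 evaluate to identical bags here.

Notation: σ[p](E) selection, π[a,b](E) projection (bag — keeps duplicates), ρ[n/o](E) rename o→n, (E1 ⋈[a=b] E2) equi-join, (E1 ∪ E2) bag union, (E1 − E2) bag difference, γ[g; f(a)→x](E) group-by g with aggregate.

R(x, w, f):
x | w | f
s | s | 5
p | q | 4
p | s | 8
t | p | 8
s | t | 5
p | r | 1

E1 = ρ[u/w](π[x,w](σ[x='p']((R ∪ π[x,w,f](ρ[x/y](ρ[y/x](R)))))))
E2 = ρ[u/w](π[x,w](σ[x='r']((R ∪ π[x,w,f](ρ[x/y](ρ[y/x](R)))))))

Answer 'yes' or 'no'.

E1 stepwise |·|:
  R → 6
  R → 6
  ρ[y/x](R) → 6
  ρ[x/y](ρ[y/x](R)) → 6
  π[x,w,f](ρ[x/y](ρ[y/x](R))) → 6
  (R ∪ π[x,w,f](ρ[x/y](ρ[y/x](R)))) → 12
  σ[x='p']((R ∪ π[x,w,f](ρ[x/y](ρ[y/x](R))))) → 6
  π[x,w](σ[x='p']((R ∪ π[x,w,f](ρ[x/y](ρ[y/x](R)))))) → 6
  ρ[u/w](π[x,w](σ[x='p']((R ∪ π[x,w,f](ρ[x/y](ρ[y/x](R))))))) → 6
E2 stepwise |·|:
  R → 6
  R → 6
  ρ[y/x](R) → 6
  ρ[x/y](ρ[y/x](R)) → 6
  π[x,w,f](ρ[x/y](ρ[y/x](R))) → 6
  (R ∪ π[x,w,f](ρ[x/y](ρ[y/x](R)))) → 12
  σ[x='r']((R ∪ π[x,w,f](ρ[x/y](ρ[y/x](R))))) → 0
  π[x,w](σ[x='r']((R ∪ π[x,w,f](ρ[x/y](ρ[y/x](R)))))) → 0
  ρ[u/w](π[x,w](σ[x='r']((R ∪ π[x,w,f](ρ[x/y](ρ[y/x](R))))))) → 0

E1 result:
x | u
p | q
p | q
p | r
p | r
p | s
p | s
E2 result:
x | u
(0 rows)
Witness: ('p', 's') appears 2× in E1 but 0× in E2.

no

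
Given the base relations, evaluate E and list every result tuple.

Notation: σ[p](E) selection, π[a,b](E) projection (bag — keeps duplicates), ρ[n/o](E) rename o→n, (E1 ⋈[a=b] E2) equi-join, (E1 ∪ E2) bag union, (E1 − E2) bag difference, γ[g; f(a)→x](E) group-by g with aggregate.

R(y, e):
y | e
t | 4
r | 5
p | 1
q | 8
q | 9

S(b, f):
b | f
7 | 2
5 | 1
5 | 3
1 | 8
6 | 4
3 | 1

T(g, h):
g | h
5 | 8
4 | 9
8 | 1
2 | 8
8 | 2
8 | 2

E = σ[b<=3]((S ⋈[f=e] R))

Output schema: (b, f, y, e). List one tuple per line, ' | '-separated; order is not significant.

Per-node cardinality:
  S → 6
  R → 5
  (S ⋈[f=e] R) → 4
  σ[b<=3]((S ⋈[f=e] R)) → 2

== RESULT ==
b | f | y | e
1 | 8 | q | 8
3 | 1 | p | 1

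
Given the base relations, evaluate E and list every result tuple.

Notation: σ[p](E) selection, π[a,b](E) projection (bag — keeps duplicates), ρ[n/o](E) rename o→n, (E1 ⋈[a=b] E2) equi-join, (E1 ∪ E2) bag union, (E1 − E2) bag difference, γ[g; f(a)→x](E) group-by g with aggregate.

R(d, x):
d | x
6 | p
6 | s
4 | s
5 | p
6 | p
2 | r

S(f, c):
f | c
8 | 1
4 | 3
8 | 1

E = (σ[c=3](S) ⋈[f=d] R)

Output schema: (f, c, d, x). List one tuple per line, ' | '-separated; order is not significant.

Stepwise |·|:
  S → 3
  σ[c=3](S) → 1
  R → 6
  (σ[c=3](S) ⋈[f=d] R) → 1

== RESULT ==
f | c | d | x
4 | 3 | 4 | s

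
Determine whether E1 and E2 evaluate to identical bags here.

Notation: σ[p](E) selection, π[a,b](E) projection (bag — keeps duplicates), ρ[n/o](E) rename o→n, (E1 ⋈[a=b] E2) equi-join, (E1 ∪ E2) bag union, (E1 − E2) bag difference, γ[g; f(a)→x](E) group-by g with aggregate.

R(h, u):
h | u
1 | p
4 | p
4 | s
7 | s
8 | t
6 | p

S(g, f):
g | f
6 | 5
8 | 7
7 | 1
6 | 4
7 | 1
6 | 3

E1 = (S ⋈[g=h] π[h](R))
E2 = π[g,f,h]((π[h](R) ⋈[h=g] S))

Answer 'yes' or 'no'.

E1 stepwise |·|:
  S → 6
  R → 6
  π[h](R) → 6
  (S ⋈[g=h] π[h](R)) → 6
E2 stepwise |·|:
  R → 6
  π[h](R) → 6
  S → 6
  (π[h](R) ⋈[h=g] S) → 6
  π[g,f,h]((π[h](R) ⋈[h=g] S)) → 6

E1 and E2 produce the same multiset:
g | f | h
6 | 3 | 6
6 | 4 | 6
6 | 5 | 6
7 | 1 | 7
7 | 1 | 7
8 | 7 | 8

yes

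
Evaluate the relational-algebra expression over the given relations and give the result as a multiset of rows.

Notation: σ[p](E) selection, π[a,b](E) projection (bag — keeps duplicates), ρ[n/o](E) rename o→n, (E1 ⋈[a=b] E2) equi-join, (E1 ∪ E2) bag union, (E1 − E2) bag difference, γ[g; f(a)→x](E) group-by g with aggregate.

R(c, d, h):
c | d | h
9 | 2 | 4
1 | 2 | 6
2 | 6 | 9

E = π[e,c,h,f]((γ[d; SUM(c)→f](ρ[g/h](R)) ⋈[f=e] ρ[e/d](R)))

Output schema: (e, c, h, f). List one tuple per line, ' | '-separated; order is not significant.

Per-node cardinality:
  R → 3
  ρ[g/h](R) → 3
  γ[d; SUM(c)→f](ρ[g/h](R)) → 2
  R → 3
  ρ[e/d](R) → 3
  (γ[d; SUM(c)→f](ρ[g/h](R)) ⋈[f=e] ρ[e/d](R)) → 2
  π[e,c,h,f]((γ[d; SUM(c)→f](ρ[g/h](R)) ⋈[f=e] ρ[e/d](R))) → 2

== RESULT ==
e | c | h | f
2 | 1 | 6 | 2
2 | 9 | 4 | 2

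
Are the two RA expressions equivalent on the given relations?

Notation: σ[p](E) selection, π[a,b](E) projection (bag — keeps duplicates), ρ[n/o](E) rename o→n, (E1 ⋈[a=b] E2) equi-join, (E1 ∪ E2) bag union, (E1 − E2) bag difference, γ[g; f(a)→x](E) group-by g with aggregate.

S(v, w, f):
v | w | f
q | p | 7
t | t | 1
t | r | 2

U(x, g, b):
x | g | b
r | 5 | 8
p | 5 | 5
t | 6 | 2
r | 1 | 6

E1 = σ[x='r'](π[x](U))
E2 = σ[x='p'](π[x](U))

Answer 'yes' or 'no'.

E1 row counts bottom-up:
  U → 4
  π[x](U) → 4
  σ[x='r'](π[x](U)) → 2
E2 row counts bottom-up:
  U → 4
  π[x](U) → 4
  σ[x='p'](π[x](U)) → 1

E1 result:
x
r
r
E2 result:
x
p
Witness: ('p',) appears 0× in E1 but 1× in E2.

no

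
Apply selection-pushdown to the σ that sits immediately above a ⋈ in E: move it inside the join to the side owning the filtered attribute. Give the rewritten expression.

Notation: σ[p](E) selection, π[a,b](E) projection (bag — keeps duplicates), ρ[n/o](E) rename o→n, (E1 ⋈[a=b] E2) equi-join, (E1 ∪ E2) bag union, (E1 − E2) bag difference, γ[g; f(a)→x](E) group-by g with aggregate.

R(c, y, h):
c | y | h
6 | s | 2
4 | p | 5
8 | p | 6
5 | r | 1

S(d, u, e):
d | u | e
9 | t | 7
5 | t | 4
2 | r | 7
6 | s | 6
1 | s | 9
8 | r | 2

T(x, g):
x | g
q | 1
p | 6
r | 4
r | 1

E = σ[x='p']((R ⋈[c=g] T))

σ filters on x, owned by the right side.
E' = (R ⋈[c=g] σ[x='p'](T))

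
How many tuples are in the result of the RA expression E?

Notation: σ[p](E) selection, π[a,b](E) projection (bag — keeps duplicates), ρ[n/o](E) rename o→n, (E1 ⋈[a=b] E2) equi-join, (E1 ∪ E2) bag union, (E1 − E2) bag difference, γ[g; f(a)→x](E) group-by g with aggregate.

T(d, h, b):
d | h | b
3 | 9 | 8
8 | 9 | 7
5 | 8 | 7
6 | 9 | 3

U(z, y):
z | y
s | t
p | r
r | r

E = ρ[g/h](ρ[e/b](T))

Row counts bottom-up:
  T → 4
  ρ[e/b](T) → 4
  ρ[g/h](ρ[e/b](T)) → 4

|E| = 4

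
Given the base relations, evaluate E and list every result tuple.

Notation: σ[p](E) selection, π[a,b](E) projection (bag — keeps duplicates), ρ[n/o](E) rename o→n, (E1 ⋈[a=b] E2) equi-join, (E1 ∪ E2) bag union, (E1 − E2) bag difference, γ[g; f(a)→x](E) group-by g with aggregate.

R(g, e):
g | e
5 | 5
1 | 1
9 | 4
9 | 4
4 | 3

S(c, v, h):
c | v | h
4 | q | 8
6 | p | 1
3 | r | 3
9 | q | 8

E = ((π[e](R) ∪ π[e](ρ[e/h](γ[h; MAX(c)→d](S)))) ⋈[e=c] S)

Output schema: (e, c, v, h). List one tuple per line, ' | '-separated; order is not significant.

Row counts bottom-up:
  R → 5
  π[e](R) → 5
  S → 4
  γ[h; MAX(c)→d](S) → 3
  ρ[e/h](γ[h; MAX(c)→d](S)) → 3
  π[e](ρ[e/h](γ[h; MAX(c)→d](S))) → 3
  (π[e](R) ∪ π[e](ρ[e/h](γ[h; MAX(c)→d](S)))) → 8
  S → 4
  ((π[e](R) ∪ π[e](ρ[e/h](γ[h; MAX(c)→d](S)))) ⋈[e=c] S) → 4

== RESULT ==
e | c | v | h
3 | 3 | r | 3
3 | 3 | r | 3
4 | 4 | q | 8
4 | 4 | q | 8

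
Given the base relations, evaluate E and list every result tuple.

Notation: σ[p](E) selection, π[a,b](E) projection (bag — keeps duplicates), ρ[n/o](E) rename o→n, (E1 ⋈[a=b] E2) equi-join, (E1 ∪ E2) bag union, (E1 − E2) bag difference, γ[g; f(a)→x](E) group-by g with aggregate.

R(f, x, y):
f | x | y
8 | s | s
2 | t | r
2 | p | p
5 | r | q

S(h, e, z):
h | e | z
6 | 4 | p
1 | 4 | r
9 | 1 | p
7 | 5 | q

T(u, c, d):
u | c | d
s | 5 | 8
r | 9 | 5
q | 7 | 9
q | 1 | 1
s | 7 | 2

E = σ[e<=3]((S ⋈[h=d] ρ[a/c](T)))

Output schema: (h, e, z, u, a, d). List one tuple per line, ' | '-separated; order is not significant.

Row counts bottom-up:
  S → 4
  T → 5
  ρ[a/c](T) → 5
  (S ⋈[h=d] ρ[a/c](T)) → 2
  σ[e<=3]((S ⋈[h=d] ρ[a/c](T))) → 1

== RESULT ==
h | e | z | u | a | d
9 | 1 | p | q | 7 | 9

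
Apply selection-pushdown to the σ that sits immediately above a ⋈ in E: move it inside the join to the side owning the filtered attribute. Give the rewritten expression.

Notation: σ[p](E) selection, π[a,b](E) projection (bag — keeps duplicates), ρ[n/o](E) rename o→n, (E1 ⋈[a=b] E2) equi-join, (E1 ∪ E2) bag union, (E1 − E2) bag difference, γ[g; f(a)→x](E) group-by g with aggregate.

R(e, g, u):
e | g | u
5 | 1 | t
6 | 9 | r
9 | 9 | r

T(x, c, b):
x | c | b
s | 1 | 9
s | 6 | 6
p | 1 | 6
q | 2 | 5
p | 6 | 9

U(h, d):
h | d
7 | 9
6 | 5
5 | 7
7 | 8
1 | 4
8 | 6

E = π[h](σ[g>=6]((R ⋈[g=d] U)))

σ filters on g, owned by the left side.
E' = π[h]((σ[g>=6](R) ⋈[g=d] U))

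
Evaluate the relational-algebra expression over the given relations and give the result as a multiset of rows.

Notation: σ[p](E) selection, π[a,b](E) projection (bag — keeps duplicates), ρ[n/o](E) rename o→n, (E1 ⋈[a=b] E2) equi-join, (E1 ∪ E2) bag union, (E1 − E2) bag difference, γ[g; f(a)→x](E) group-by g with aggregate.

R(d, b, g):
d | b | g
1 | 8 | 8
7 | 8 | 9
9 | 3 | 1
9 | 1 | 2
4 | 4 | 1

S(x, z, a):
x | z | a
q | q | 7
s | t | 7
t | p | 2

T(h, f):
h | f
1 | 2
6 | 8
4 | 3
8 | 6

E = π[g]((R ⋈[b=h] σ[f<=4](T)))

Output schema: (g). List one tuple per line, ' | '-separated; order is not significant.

Subexpression sizes:
  R → 5
  T → 4
  σ[f<=4](T) → 2
  (R ⋈[b=h] σ[f<=4](T)) → 2
  π[g]((R ⋈[b=h] σ[f<=4](T))) → 2

== RESULT ==
g
1
2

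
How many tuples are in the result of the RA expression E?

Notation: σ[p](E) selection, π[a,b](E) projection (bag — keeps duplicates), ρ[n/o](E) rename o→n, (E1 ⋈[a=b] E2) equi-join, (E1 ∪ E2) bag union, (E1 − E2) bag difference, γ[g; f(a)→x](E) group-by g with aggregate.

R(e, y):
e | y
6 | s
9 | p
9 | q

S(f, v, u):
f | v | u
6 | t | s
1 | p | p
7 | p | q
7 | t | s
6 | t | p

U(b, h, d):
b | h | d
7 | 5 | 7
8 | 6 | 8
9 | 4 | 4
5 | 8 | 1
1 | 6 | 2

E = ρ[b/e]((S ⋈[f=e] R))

Stepwise |·|:
  S → 5
  R → 3
  (S ⋈[f=e] R) → 2
  ρ[b/e]((S ⋈[f=e] R)) → 2

|E| = 2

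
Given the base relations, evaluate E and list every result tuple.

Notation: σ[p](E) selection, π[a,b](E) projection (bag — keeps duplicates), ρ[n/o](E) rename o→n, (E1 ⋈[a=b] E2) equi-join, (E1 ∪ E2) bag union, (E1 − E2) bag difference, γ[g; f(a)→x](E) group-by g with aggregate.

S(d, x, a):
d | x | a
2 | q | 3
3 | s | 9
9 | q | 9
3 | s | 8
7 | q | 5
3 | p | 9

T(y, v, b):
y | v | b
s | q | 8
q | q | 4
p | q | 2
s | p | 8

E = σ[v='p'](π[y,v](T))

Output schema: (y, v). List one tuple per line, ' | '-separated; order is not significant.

Row counts bottom-up:
  T → 4
  π[y,v](T) → 4
  σ[v='p'](π[y,v](T)) → 1

== RESULT ==
y | v
s | p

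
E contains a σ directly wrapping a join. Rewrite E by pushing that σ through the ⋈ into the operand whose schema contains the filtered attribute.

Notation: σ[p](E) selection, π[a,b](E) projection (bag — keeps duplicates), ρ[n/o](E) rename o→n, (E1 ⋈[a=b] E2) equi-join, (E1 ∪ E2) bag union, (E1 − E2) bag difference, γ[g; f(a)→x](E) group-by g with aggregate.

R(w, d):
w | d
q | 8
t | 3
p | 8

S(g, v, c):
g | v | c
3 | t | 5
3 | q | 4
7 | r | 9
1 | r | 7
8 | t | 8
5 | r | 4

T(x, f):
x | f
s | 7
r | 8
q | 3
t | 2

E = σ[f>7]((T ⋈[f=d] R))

σ filters on f, owned by the left side.
E' = (σ[f>7](T) ⋈[f=d] R)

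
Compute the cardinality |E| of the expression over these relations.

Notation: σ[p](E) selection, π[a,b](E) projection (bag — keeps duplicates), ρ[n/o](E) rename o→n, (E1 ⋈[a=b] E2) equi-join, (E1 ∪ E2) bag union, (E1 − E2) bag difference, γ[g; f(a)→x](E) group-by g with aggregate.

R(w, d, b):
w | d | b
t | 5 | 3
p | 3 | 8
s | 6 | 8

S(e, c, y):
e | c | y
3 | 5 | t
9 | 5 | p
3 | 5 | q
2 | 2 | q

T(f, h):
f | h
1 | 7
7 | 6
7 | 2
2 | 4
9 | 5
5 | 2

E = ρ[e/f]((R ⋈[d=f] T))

Per-node cardinality:
  R → 3
  T → 6
  (R ⋈[d=f] T) → 1
  ρ[e/f]((R ⋈[d=f] T)) → 1

|E| = 1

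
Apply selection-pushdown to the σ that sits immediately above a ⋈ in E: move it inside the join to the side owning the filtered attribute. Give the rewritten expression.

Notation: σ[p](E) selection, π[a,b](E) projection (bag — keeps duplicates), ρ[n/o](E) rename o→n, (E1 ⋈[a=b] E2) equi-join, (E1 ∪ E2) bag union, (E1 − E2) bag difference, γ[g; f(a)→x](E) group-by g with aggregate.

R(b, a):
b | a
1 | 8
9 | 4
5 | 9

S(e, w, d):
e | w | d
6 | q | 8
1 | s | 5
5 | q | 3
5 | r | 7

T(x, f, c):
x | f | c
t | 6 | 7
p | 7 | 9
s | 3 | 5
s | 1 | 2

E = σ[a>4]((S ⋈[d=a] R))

σ filters on a, owned by the right side.
E' = (S ⋈[d=a] σ[a>4](R))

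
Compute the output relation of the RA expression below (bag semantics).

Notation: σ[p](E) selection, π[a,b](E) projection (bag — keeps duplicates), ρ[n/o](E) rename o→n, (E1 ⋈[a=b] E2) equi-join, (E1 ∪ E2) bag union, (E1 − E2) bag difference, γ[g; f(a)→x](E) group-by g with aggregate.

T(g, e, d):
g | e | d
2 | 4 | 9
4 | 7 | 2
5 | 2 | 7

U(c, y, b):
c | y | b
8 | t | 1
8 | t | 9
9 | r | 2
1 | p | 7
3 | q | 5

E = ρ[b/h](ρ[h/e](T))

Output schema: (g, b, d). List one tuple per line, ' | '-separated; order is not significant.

Row counts bottom-up:
  T → 3
  ρ[h/e](T) → 3
  ρ[b/h](ρ[h/e](T)) → 3

== RESULT ==
g | b | d
2 | 4 | 9
4 | 7 | 2
5 | 2 | 7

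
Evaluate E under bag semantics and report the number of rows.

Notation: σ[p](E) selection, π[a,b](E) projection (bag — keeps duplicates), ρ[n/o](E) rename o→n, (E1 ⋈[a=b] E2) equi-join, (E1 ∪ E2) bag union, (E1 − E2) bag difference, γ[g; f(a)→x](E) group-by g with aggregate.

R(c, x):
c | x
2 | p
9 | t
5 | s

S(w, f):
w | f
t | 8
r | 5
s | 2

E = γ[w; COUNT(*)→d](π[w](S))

Row counts bottom-up:
  S → 3
  π[w](S) → 3
  γ[w; COUNT(*)→d](π[w](S)) → 3

|E| = 3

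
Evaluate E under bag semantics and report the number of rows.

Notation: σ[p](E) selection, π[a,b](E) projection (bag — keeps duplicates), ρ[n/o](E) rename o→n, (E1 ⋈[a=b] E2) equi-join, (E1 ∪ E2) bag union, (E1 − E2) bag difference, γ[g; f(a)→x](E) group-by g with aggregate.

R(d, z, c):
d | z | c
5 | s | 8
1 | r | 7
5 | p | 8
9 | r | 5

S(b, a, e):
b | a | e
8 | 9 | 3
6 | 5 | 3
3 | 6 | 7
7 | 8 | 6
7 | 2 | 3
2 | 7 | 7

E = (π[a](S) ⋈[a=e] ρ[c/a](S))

Stepwise |·|:
  S → 6
  π[a](S) → 6
  S → 6
  ρ[c/a](S) → 6
  (π[a](S) ⋈[a=e] ρ[c/a](S)) → 3

|E| = 3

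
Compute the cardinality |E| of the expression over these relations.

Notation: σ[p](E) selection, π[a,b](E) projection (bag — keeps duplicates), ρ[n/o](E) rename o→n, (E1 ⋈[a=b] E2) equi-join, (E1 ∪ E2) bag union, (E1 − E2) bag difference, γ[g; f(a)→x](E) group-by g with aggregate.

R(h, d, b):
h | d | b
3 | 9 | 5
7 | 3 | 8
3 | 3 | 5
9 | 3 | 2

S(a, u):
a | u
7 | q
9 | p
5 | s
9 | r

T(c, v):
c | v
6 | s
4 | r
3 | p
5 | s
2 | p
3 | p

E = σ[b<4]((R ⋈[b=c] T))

Stepwise |·|:
  R → 4
  T → 6
  (R ⋈[b=c] T) → 3
  σ[b<4]((R ⋈[b=c] T)) → 1

|E| = 1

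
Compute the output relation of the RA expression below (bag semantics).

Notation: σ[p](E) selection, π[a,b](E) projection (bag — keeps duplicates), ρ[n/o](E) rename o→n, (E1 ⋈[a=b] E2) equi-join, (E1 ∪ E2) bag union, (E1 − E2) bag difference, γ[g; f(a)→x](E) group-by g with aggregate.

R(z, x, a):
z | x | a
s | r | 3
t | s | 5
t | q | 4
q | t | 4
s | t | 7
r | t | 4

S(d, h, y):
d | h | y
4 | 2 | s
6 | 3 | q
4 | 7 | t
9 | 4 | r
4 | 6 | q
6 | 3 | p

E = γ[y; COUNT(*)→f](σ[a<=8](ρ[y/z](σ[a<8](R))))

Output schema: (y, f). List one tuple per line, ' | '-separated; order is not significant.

Per-node cardinality:
  R → 6
  σ[a<8](R) → 6
  ρ[y/z](σ[a<8](R)) → 6
  σ[a<=8](ρ[y/z](σ[a<8](R))) → 6
  γ[y; COUNT(*)→f](σ[a<=8](ρ[y/z](σ[a<8](R)))) → 4

== RESULT ==
y | f
q | 1
r | 1
s | 2
t | 2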